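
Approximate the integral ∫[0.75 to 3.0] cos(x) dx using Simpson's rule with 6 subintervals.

f(x) = cos(x)
a = 0.75, b = 3.0, n = 6
h = (b - a)/n = 0.375000

Simpson's rule: (h/3)[f(x₀) + 4f(x₁) + 2f(x₂) + ... + f(xₙ)]

x_0 = 0.7500, f(x_0) = 0.731689, coefficient = 1
x_1 = 1.1250, f(x_1) = 0.431177, coefficient = 4
x_2 = 1.5000, f(x_2) = 0.070737, coefficient = 2
x_3 = 1.8750, f(x_3) = -0.299534, coefficient = 4
x_4 = 2.2500, f(x_4) = -0.628174, coefficient = 2
x_5 = 2.6250, f(x_5) = -0.869507, coefficient = 4
x_6 = 3.0000, f(x_6) = -0.989992, coefficient = 1

I ≈ (0.375000/3) × -4.324633 = -0.540579
Exact value: -0.540519
Error: 0.000060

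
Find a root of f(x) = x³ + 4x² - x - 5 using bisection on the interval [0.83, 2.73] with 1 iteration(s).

f(x) = x³ + 4x² - x - 5
Initial interval: [0.83, 2.73]

Iteration 1:
  c_1 = (0.830000 + 2.730000)/2 = 1.780000
  f(c_1) = f(1.780000) = 11.533352
  f(a) × f(c) < 0, new interval: [0.830000, 1.780000]

After 1 iteration(s), the approximation is c_1 = 1.780000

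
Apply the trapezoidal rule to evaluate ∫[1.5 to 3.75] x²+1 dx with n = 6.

f(x) = x²+1
a = 1.5, b = 3.75, n = 6
h = (b - a)/n = 0.375000

Trapezoidal rule: (h/2)[f(x₀) + 2f(x₁) + 2f(x₂) + ... + f(xₙ)]

x_0 = 1.5000, f(x_0) = 3.250000, coefficient = 1
x_1 = 1.8750, f(x_1) = 4.515625, coefficient = 2
x_2 = 2.2500, f(x_2) = 6.062500, coefficient = 2
x_3 = 2.6250, f(x_3) = 7.890625, coefficient = 2
x_4 = 3.0000, f(x_4) = 10.000000, coefficient = 2
x_5 = 3.3750, f(x_5) = 12.390625, coefficient = 2
x_6 = 3.7500, f(x_6) = 15.062500, coefficient = 1

I ≈ (0.375000/2) × 100.031250 = 18.755859
Exact value: 18.703125
Error: 0.052734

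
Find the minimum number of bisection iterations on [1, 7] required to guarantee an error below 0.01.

We need (b-a)/2^n ≤ 0.01
(7 - 1)/2^n ≤ 0.01
6/2^n ≤ 0.01
2^n ≥ 600
n ≥ log₂(600) = 9.23
n ≥ 10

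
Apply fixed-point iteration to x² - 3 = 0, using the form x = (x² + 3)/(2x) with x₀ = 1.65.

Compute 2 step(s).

Equation: x² - 3 = 0
Fixed-point form: x = (x² + 3)/(2x)
x₀ = 1.65

x_1 = g(1.650000) = 1.734091
x_2 = g(1.734091) = 1.732052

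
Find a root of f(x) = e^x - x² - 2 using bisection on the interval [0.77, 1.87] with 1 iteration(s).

f(x) = e^x - x² - 2
Initial interval: [0.77, 1.87]

Iteration 1:
  c_1 = (0.770000 + 1.870000)/2 = 1.320000
  f(c_1) = f(1.320000) = 0.001021
  f(a) × f(c) < 0, new interval: [0.770000, 1.320000]

After 1 iteration(s), the approximation is c_1 = 1.320000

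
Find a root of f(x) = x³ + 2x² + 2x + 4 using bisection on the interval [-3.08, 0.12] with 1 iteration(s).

f(x) = x³ + 2x² + 2x + 4
Initial interval: [-3.08, 0.12]

Iteration 1:
  c_1 = (-3.080000 + 0.120000)/2 = -1.480000
  f(c_1) = f(-1.480000) = 2.179008
  f(a) × f(c) < 0, new interval: [-3.080000, -1.480000]

After 1 iteration(s), the approximation is c_1 = -1.480000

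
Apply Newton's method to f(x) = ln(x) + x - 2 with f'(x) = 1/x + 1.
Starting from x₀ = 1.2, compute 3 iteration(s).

f(x) = ln(x) + x - 2
f'(x) = 1/x + 1
x₀ = 1.2

Newton-Raphson formula: x_{n+1} = x_n - f(x_n)/f'(x_n)

Iteration 1:
  f(1.200000) = -0.617678
  f'(1.200000) = 1.833333
  x_1 = 1.200000 - (-0.617678)/1.833333 = 1.536916
Iteration 2:
  f(1.536916) = -0.033307
  f'(1.536916) = 1.650654
  x_2 = 1.536916 - (-0.033307)/1.650654 = 1.557094
Iteration 3:
  f(1.557094) = -0.000085
  f'(1.557094) = 1.642222
  x_3 = 1.557094 - (-0.000085)/1.642222 = 1.557146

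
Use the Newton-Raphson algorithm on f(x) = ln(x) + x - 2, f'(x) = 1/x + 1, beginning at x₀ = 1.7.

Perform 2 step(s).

f(x) = ln(x) + x - 2
f'(x) = 1/x + 1
x₀ = 1.7

Newton-Raphson formula: x_{n+1} = x_n - f(x_n)/f'(x_n)

Iteration 1:
  f(1.700000) = 0.230628
  f'(1.700000) = 1.588235
  x_1 = 1.700000 - 0.230628/1.588235 = 1.554790
Iteration 2:
  f(1.554790) = -0.003870
  f'(1.554790) = 1.643174
  x_2 = 1.554790 - (-0.003870)/1.643174 = 1.557145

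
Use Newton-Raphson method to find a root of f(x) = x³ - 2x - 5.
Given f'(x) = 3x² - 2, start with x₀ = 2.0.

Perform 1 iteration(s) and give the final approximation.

f(x) = x³ - 2x - 5
f'(x) = 3x² - 2
x₀ = 2.0

Newton-Raphson formula: x_{n+1} = x_n - f(x_n)/f'(x_n)

Iteration 1:
  f(2.000000) = -1.000000
  f'(2.000000) = 10.000000
  x_1 = 2.000000 - (-1.000000)/10.000000 = 2.100000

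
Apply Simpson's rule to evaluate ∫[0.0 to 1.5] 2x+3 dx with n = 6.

f(x) = 2x+3
a = 0.0, b = 1.5, n = 6
h = (b - a)/n = 0.250000

Simpson's rule: (h/3)[f(x₀) + 4f(x₁) + 2f(x₂) + ... + f(xₙ)]

x_0 = 0.0000, f(x_0) = 3.000000, coefficient = 1
x_1 = 0.2500, f(x_1) = 3.500000, coefficient = 4
x_2 = 0.5000, f(x_2) = 4.000000, coefficient = 2
x_3 = 0.7500, f(x_3) = 4.500000, coefficient = 4
x_4 = 1.0000, f(x_4) = 5.000000, coefficient = 2
x_5 = 1.2500, f(x_5) = 5.500000, coefficient = 4
x_6 = 1.5000, f(x_6) = 6.000000, coefficient = 1

I ≈ (0.250000/3) × 81.000000 = 6.750000
Exact value: 6.750000
Error: 0.000000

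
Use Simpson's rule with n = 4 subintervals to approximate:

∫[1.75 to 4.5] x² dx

f(x) = x²
a = 1.75, b = 4.5, n = 4
h = (b - a)/n = 0.687500

Simpson's rule: (h/3)[f(x₀) + 4f(x₁) + 2f(x₂) + ... + f(xₙ)]

x_0 = 1.7500, f(x_0) = 3.062500, coefficient = 1
x_1 = 2.4375, f(x_1) = 5.941406, coefficient = 4
x_2 = 3.1250, f(x_2) = 9.765625, coefficient = 2
x_3 = 3.8125, f(x_3) = 14.535156, coefficient = 4
x_4 = 4.5000, f(x_4) = 20.250000, coefficient = 1

I ≈ (0.687500/3) × 124.750000 = 28.588542
Exact value: 28.588542
Error: 0.000000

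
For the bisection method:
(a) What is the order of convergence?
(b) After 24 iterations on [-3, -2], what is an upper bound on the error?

(a) Bisection has linear (order 1) convergence; the error is halved each step.

(b) Error bound = (b-a)/2^n = (-2 - (-3))/2^{24}
    = 1/2^{24}

(a) 1 (linear); (b) error ≤ 5.96e-08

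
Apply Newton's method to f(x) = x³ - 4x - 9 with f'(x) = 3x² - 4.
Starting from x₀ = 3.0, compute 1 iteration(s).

f(x) = x³ - 4x - 9
f'(x) = 3x² - 4
x₀ = 3.0

Newton-Raphson formula: x_{n+1} = x_n - f(x_n)/f'(x_n)

Iteration 1:
  f(3.000000) = 6.000000
  f'(3.000000) = 23.000000
  x_1 = 3.000000 - 6.000000/23.000000 = 2.739130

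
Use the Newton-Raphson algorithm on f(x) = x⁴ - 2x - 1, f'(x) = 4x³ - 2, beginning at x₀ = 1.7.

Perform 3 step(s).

f(x) = x⁴ - 2x - 1
f'(x) = 4x³ - 2
x₀ = 1.7

Newton-Raphson formula: x_{n+1} = x_n - f(x_n)/f'(x_n)

Iteration 1:
  f(1.700000) = 3.952100
  f'(1.700000) = 17.652000
  x_1 = 1.700000 - 3.952100/17.652000 = 1.476110
Iteration 2:
  f(1.476110) = 0.795392
  f'(1.476110) = 10.865198
  x_2 = 1.476110 - 0.795392/10.865198 = 1.402905
Iteration 3:
  f(1.402905) = 0.067773
  f'(1.402905) = 9.044464
  x_3 = 1.402905 - 0.067773/9.044464 = 1.395412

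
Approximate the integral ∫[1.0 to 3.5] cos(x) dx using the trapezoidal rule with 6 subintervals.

f(x) = cos(x)
a = 1.0, b = 3.5, n = 6
h = (b - a)/n = 0.416667

Trapezoidal rule: (h/2)[f(x₀) + 2f(x₁) + 2f(x₂) + ... + f(xₙ)]

x_0 = 1.0000, f(x_0) = 0.540302, coefficient = 1
x_1 = 1.4167, f(x_1) = 0.153520, coefficient = 2
x_2 = 1.8333, f(x_2) = -0.259531, coefficient = 2
x_3 = 2.2500, f(x_3) = -0.628174, coefficient = 2
x_4 = 2.6667, f(x_4) = -0.889327, coefficient = 2
x_5 = 3.0833, f(x_5) = -0.998303, coefficient = 2
x_6 = 3.5000, f(x_6) = -0.936457, coefficient = 1

I ≈ (0.416667/2) × -5.639784 = -1.174955
Exact value: -1.192254
Error: 0.017299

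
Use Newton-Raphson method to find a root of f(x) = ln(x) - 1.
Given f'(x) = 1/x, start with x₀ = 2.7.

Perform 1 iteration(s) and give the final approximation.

f(x) = ln(x) - 1
f'(x) = 1/x
x₀ = 2.7

Newton-Raphson formula: x_{n+1} = x_n - f(x_n)/f'(x_n)

Iteration 1:
  f(2.700000) = -0.006748
  f'(2.700000) = 0.370370
  x_1 = 2.700000 - (-0.006748)/0.370370 = 2.718220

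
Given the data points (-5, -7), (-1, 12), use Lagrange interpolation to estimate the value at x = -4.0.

Lagrange interpolation formula:
P(x) = Σ yᵢ × Lᵢ(x)
where Lᵢ(x) = Π_{j≠i} (x - xⱼ)/(xᵢ - xⱼ)

L_0(-4.0) = (-4.0 - (-1))/(-5 - (-1)) = 0.750000
L_1(-4.0) = (-4.0 - (-5))/(-1 - (-5)) = 0.250000

P(-4.0) = (-7)×L_0(-4.0) + 12×L_1(-4.0)
P(-4.0) = -2.250000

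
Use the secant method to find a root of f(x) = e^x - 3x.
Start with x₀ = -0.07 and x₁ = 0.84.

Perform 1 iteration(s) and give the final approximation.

f(x) = e^x - 3x
x₀ = -0.07, x₁ = 0.84

Secant formula: x_{n+1} = x_n - f(x_n)(x_n - x_{n-1})/(f(x_n) - f(x_{n-1}))

Iteration 1:
  f(-0.070000) = 1.142394
  f(0.840000) = -0.203633
  x_2 = 0.840000 - (-0.203633)×(0.840000 - (-0.070000))/(-0.203633 - 1.142394)
       = 0.702331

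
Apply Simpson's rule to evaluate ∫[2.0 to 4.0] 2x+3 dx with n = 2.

f(x) = 2x+3
a = 2.0, b = 4.0, n = 2
h = (b - a)/n = 1.000000

Simpson's rule: (h/3)[f(x₀) + 4f(x₁) + 2f(x₂) + ... + f(xₙ)]

x_0 = 2.0000, f(x_0) = 7.000000, coefficient = 1
x_1 = 3.0000, f(x_1) = 9.000000, coefficient = 4
x_2 = 4.0000, f(x_2) = 11.000000, coefficient = 1

I ≈ (1.000000/3) × 54.000000 = 18.000000
Exact value: 18.000000
Error: 0.000000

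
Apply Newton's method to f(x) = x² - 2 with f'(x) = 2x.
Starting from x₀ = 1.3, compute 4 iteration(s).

f(x) = x² - 2
f'(x) = 2x
x₀ = 1.3

Newton-Raphson formula: x_{n+1} = x_n - f(x_n)/f'(x_n)

Iteration 1:
  f(1.300000) = -0.310000
  f'(1.300000) = 2.600000
  x_1 = 1.300000 - (-0.310000)/2.600000 = 1.419231
Iteration 2:
  f(1.419231) = 0.014216
  f'(1.419231) = 2.838462
  x_2 = 1.419231 - 0.014216/2.838462 = 1.414222
Iteration 3:
  f(1.414222) = 0.000025
  f'(1.414222) = 2.828445
  x_3 = 1.414222 - 0.000025/2.828445 = 1.414214
Iteration 4:
  f(1.414214) = 0.000000
  f'(1.414214) = 2.828427
  x_4 = 1.414214 - 0.000000/2.828427 = 1.414214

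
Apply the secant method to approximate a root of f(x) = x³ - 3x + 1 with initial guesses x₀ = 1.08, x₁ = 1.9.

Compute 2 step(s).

f(x) = x³ - 3x + 1
x₀ = 1.08, x₁ = 1.9

Secant formula: x_{n+1} = x_n - f(x_n)(x_n - x_{n-1})/(f(x_n) - f(x_{n-1}))

Iteration 1:
  f(1.080000) = -0.980288
  f(1.900000) = 2.159000
  x_2 = 1.900000 - 2.159000×(1.900000 - 1.080000)/(2.159000 - (-0.980288))
       = 1.336057
Iteration 2:
  f(1.900000) = 2.159000
  f(1.336057) = -0.623245
  x_3 = 1.336057 - (-0.623245)×(1.336057 - 1.900000)/(-0.623245 - 2.159000)
       = 1.462385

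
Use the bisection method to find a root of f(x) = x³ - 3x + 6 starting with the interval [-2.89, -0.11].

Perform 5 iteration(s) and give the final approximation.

f(x) = x³ - 3x + 6
Initial interval: [-2.89, -0.11]

Iteration 1:
  c_1 = (-2.890000 + (-0.110000))/2 = -1.500000
  f(c_1) = f(-1.500000) = 7.125000
  f(a) × f(c) < 0, new interval: [-2.890000, -1.500000]
Iteration 2:
  c_2 = (-2.890000 + (-1.500000))/2 = -2.195000
  f(c_2) = f(-2.195000) = 2.009435
  f(a) × f(c) < 0, new interval: [-2.890000, -2.195000]
Iteration 3:
  c_3 = (-2.890000 + (-2.195000))/2 = -2.542500
  f(c_3) = f(-2.542500) = -2.807999
  f(a) × f(c) ≥ 0, new interval: [-2.542500, -2.195000]
Iteration 4:
  c_4 = (-2.542500 + (-2.195000))/2 = -2.368750
  f(c_4) = f(-2.368750) = -0.184751
  f(a) × f(c) ≥ 0, new interval: [-2.368750, -2.195000]
Iteration 5:
  c_5 = (-2.368750 + (-2.195000))/2 = -2.281875
  f(c_5) = f(-2.281875) = 0.964008
  f(a) × f(c) < 0, new interval: [-2.368750, -2.281875]

After 5 iteration(s), the approximation is c_5 = -2.281875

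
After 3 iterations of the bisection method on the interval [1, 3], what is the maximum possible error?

Bisection error bound: |error| ≤ (b-a)/2^n
|error| ≤ (3 - 1)/2^3 = 2/2^3
|error| ≤ 0.2500000000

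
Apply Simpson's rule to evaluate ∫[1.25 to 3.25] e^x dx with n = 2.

f(x) = e^x
a = 1.25, b = 3.25, n = 2
h = (b - a)/n = 1.000000

Simpson's rule: (h/3)[f(x₀) + 4f(x₁) + 2f(x₂) + ... + f(xₙ)]

x_0 = 1.2500, f(x_0) = 3.490343, coefficient = 1
x_1 = 2.2500, f(x_1) = 9.487736, coefficient = 4
x_2 = 3.2500, f(x_2) = 25.790340, coefficient = 1

I ≈ (1.000000/3) × 67.231626 = 22.410542
Exact value: 22.299997
Error: 0.110545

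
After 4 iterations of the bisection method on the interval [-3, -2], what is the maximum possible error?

Bisection error bound: |error| ≤ (b-a)/2^n
|error| ≤ (-2 - (-3))/2^4 = 1/2^4
|error| ≤ 0.0625000000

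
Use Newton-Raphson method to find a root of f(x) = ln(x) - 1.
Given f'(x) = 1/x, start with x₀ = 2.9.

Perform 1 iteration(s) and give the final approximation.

f(x) = ln(x) - 1
f'(x) = 1/x
x₀ = 2.9

Newton-Raphson formula: x_{n+1} = x_n - f(x_n)/f'(x_n)

Iteration 1:
  f(2.900000) = 0.064711
  f'(2.900000) = 0.344828
  x_1 = 2.900000 - 0.064711/0.344828 = 2.712339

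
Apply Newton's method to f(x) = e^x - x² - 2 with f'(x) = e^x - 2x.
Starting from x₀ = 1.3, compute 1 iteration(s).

f(x) = e^x - x² - 2
f'(x) = e^x - 2x
x₀ = 1.3

Newton-Raphson formula: x_{n+1} = x_n - f(x_n)/f'(x_n)

Iteration 1:
  f(1.300000) = -0.020703
  f'(1.300000) = 1.069297
  x_1 = 1.300000 - (-0.020703)/1.069297 = 1.319362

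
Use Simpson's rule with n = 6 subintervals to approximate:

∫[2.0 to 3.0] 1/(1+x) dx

f(x) = 1/(1+x)
a = 2.0, b = 3.0, n = 6
h = (b - a)/n = 0.166667

Simpson's rule: (h/3)[f(x₀) + 4f(x₁) + 2f(x₂) + ... + f(xₙ)]

x_0 = 2.0000, f(x_0) = 0.333333, coefficient = 1
x_1 = 2.1667, f(x_1) = 0.315789, coefficient = 4
x_2 = 2.3333, f(x_2) = 0.300000, coefficient = 2
x_3 = 2.5000, f(x_3) = 0.285714, coefficient = 4
x_4 = 2.6667, f(x_4) = 0.272727, coefficient = 2
x_5 = 2.8333, f(x_5) = 0.260870, coefficient = 4
x_6 = 3.0000, f(x_6) = 0.250000, coefficient = 1

I ≈ (0.166667/3) × 5.178281 = 0.287682
Exact value: 0.287682
Error: 0.000000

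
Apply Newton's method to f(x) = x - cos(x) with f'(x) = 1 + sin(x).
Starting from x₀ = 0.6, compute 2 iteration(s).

f(x) = x - cos(x)
f'(x) = 1 + sin(x)
x₀ = 0.6

Newton-Raphson formula: x_{n+1} = x_n - f(x_n)/f'(x_n)

Iteration 1:
  f(0.600000) = -0.225336
  f'(0.600000) = 1.564642
  x_1 = 0.600000 - (-0.225336)/1.564642 = 0.744017
Iteration 2:
  f(0.744017) = 0.008264
  f'(0.744017) = 1.677249
  x_2 = 0.744017 - 0.008264/1.677249 = 0.739090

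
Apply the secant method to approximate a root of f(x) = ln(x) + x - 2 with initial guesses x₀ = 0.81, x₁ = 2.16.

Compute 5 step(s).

f(x) = ln(x) + x - 2
x₀ = 0.81, x₁ = 2.16

Secant formula: x_{n+1} = x_n - f(x_n)(x_n - x_{n-1})/(f(x_n) - f(x_{n-1}))

Iteration 1:
  f(0.810000) = -1.400721
  f(2.160000) = 0.930108
  x_2 = 2.160000 - 0.930108×(2.160000 - 0.810000)/(0.930108 - (-1.400721))
       = 1.621288
Iteration 2:
  f(2.160000) = 0.930108
  f(1.621288) = 0.104509
  x_3 = 1.621288 - 0.104509×(1.621288 - 2.160000)/(0.104509 - 0.930108)
       = 1.553095
Iteration 3:
  f(1.621288) = 0.104509
  f(1.553095) = -0.006655
  x_4 = 1.553095 - (-0.006655)×(1.553095 - 1.621288)/(-0.006655 - 0.104509)
       = 1.557178
Iteration 4:
  f(1.553095) = -0.006655
  f(1.557178) = 0.000053
  x_5 = 1.557178 - 0.000053×(1.557178 - 1.553095)/(0.000053 - (-0.006655))
       = 1.557146
Iteration 5:
  f(1.557178) = 0.000053
  f(1.557146) = 0.000000
  x_6 = 1.557146 - 0.000000×(1.557146 - 1.557178)/(0.000000 - 0.000053)
       = 1.557146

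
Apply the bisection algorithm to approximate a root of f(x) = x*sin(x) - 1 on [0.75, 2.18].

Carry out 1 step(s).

f(x) = x*sin(x) - 1
Initial interval: [0.75, 2.18]

Iteration 1:
  c_1 = (0.750000 + 2.180000)/2 = 1.465000
  f(c_1) = f(1.465000) = 0.456809
  f(a) × f(c) < 0, new interval: [0.750000, 1.465000]

After 1 iteration(s), the approximation is c_1 = 1.465000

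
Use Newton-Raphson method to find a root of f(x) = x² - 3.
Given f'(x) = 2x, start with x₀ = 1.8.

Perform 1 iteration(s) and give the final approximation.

f(x) = x² - 3
f'(x) = 2x
x₀ = 1.8

Newton-Raphson formula: x_{n+1} = x_n - f(x_n)/f'(x_n)

Iteration 1:
  f(1.800000) = 0.240000
  f'(1.800000) = 3.600000
  x_1 = 1.800000 - 0.240000/3.600000 = 1.733333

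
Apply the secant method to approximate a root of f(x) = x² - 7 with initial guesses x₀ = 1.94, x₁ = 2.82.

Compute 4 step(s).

f(x) = x² - 7
x₀ = 1.94, x₁ = 2.82

Secant formula: x_{n+1} = x_n - f(x_n)(x_n - x_{n-1})/(f(x_n) - f(x_{n-1}))

Iteration 1:
  f(1.940000) = -3.236400
  f(2.820000) = 0.952400
  x_2 = 2.820000 - 0.952400×(2.820000 - 1.940000)/(0.952400 - (-3.236400))
       = 2.619916
Iteration 2:
  f(2.820000) = 0.952400
  f(2.619916) = -0.136040
  x_3 = 2.619916 - (-0.136040)×(2.619916 - 2.820000)/(-0.136040 - 0.952400)
       = 2.644924
Iteration 3:
  f(2.619916) = -0.136040
  f(2.644924) = -0.004378
  x_4 = 2.644924 - (-0.004378)×(2.644924 - 2.619916)/(-0.004378 - (-0.136040))
       = 2.645755
Iteration 4:
  f(2.644924) = -0.004378
  f(2.645755) = 0.000021
  x_5 = 2.645755 - 0.000021×(2.645755 - 2.644924)/(0.000021 - (-0.004378))
       = 2.645751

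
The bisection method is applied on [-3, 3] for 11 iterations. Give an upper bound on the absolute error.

Bisection error bound: |error| ≤ (b-a)/2^n
|error| ≤ (3 - (-3))/2^11 = 6/2^11
|error| ≤ 0.0029296875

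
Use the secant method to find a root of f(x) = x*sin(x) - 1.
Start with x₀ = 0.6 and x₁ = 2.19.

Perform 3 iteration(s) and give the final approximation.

f(x) = x*sin(x) - 1
x₀ = 0.6, x₁ = 2.19

Secant formula: x_{n+1} = x_n - f(x_n)(x_n - x_{n-1})/(f(x_n) - f(x_{n-1}))

Iteration 1:
  f(0.600000) = -0.661215
  f(2.190000) = 0.783407
  x_2 = 2.190000 - 0.783407×(2.190000 - 0.600000)/(0.783407 - (-0.661215))
       = 1.327756
Iteration 2:
  f(2.190000) = 0.783407
  f(1.327756) = 0.288734
  x_3 = 1.327756 - 0.288734×(1.327756 - 2.190000)/(0.288734 - 0.783407)
       = 0.824475
Iteration 3:
  f(1.327756) = 0.288734
  f(0.824475) = -0.394677
  x_4 = 0.824475 - (-0.394677)×(0.824475 - 1.327756)/(-0.394677 - 0.288734)
       = 1.115125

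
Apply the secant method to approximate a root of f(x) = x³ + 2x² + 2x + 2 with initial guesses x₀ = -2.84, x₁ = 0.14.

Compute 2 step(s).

f(x) = x³ + 2x² + 2x + 2
x₀ = -2.84, x₁ = 0.14

Secant formula: x_{n+1} = x_n - f(x_n)(x_n - x_{n-1})/(f(x_n) - f(x_{n-1}))

Iteration 1:
  f(-2.840000) = -10.455104
  f(0.140000) = 2.321944
  x_2 = 0.140000 - 2.321944×(0.140000 - (-2.840000))/(2.321944 - (-10.455104))
       = -0.401549
Iteration 2:
  f(0.140000) = 2.321944
  f(-0.401549) = 1.454639
  x_3 = -0.401549 - 1.454639×(-0.401549 - 0.140000)/(1.454639 - 2.321944)
       = -1.309831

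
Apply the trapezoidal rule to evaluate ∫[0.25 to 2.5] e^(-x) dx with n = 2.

f(x) = e^(-x)
a = 0.25, b = 2.5, n = 2
h = (b - a)/n = 1.125000

Trapezoidal rule: (h/2)[f(x₀) + 2f(x₁) + 2f(x₂) + ... + f(xₙ)]

x_0 = 0.2500, f(x_0) = 0.778801, coefficient = 1
x_1 = 1.3750, f(x_1) = 0.252840, coefficient = 2
x_2 = 2.5000, f(x_2) = 0.082085, coefficient = 1

I ≈ (1.125000/2) × 1.366565 = 0.768693
Exact value: 0.696716
Error: 0.071977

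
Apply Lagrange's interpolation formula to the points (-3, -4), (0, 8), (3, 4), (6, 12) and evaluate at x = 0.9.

Lagrange interpolation formula:
P(x) = Σ yᵢ × Lᵢ(x)
where Lᵢ(x) = Π_{j≠i} (x - xⱼ)/(xᵢ - xⱼ)

L_0(0.9) = (0.9 - 0)/(-3 - 0) × (0.9 - 3)/(-3 - 3) × (0.9 - 6)/(-3 - 6) = -0.059500
L_1(0.9) = (0.9 - (-3))/(0 - (-3)) × (0.9 - 3)/(0 - 3) × (0.9 - 6)/(0 - 6) = 0.773500
L_2(0.9) = (0.9 - (-3))/(3 - (-3)) × (0.9 - 0)/(3 - 0) × (0.9 - 6)/(3 - 6) = 0.331500
L_3(0.9) = (0.9 - (-3))/(6 - (-3)) × (0.9 - 0)/(6 - 0) × (0.9 - 3)/(6 - 3) = -0.045500

P(0.9) = (-4)×L_0(0.9) + 8×L_1(0.9) + 4×L_2(0.9) + 12×L_3(0.9)
P(0.9) = 7.206000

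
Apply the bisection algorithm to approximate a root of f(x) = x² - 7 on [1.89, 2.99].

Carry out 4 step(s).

f(x) = x² - 7
Initial interval: [1.89, 2.99]

Iteration 1:
  c_1 = (1.890000 + 2.990000)/2 = 2.440000
  f(c_1) = f(2.440000) = -1.046400
  f(a) × f(c) ≥ 0, new interval: [2.440000, 2.990000]
Iteration 2:
  c_2 = (2.440000 + 2.990000)/2 = 2.715000
  f(c_2) = f(2.715000) = 0.371225
  f(a) × f(c) < 0, new interval: [2.440000, 2.715000]
Iteration 3:
  c_3 = (2.440000 + 2.715000)/2 = 2.577500
  f(c_3) = f(2.577500) = -0.356494
  f(a) × f(c) ≥ 0, new interval: [2.577500, 2.715000]
Iteration 4:
  c_4 = (2.577500 + 2.715000)/2 = 2.646250
  f(c_4) = f(2.646250) = 0.002639
  f(a) × f(c) < 0, new interval: [2.577500, 2.646250]

After 4 iteration(s), the approximation is c_4 = 2.646250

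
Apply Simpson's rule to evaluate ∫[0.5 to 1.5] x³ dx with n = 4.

f(x) = x³
a = 0.5, b = 1.5, n = 4
h = (b - a)/n = 0.250000

Simpson's rule: (h/3)[f(x₀) + 4f(x₁) + 2f(x₂) + ... + f(xₙ)]

x_0 = 0.5000, f(x_0) = 0.125000, coefficient = 1
x_1 = 0.7500, f(x_1) = 0.421875, coefficient = 4
x_2 = 1.0000, f(x_2) = 1.000000, coefficient = 2
x_3 = 1.2500, f(x_3) = 1.953125, coefficient = 4
x_4 = 1.5000, f(x_4) = 3.375000, coefficient = 1

I ≈ (0.250000/3) × 15.000000 = 1.250000
Exact value: 1.250000
Error: 0.000000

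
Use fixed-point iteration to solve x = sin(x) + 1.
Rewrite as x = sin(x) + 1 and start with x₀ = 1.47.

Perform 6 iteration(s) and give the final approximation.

Equation: x = sin(x) + 1
Fixed-point form: x = sin(x) + 1
x₀ = 1.47

x_1 = g(1.470000) = 1.994924
x_2 = g(1.994924) = 1.911398
x_3 = g(1.911398) = 1.942554
x_4 = g(1.942554) = 1.931690
x_5 = g(1.931690) = 1.935582
x_6 = g(1.935582) = 1.934200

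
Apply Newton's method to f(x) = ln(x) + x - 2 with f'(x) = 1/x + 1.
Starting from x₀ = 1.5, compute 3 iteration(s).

f(x) = ln(x) + x - 2
f'(x) = 1/x + 1
x₀ = 1.5

Newton-Raphson formula: x_{n+1} = x_n - f(x_n)/f'(x_n)

Iteration 1:
  f(1.500000) = -0.094535
  f'(1.500000) = 1.666667
  x_1 = 1.500000 - (-0.094535)/1.666667 = 1.556721
Iteration 2:
  f(1.556721) = -0.000697
  f'(1.556721) = 1.642376
  x_2 = 1.556721 - (-0.000697)/1.642376 = 1.557146
Iteration 3:
  f(1.557146) = 0.000000
  f'(1.557146) = 1.642201
  x_3 = 1.557146 - 0.000000/1.642201 = 1.557146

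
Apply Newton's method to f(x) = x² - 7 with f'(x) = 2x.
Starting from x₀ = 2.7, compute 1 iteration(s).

f(x) = x² - 7
f'(x) = 2x
x₀ = 2.7

Newton-Raphson formula: x_{n+1} = x_n - f(x_n)/f'(x_n)

Iteration 1:
  f(2.700000) = 0.290000
  f'(2.700000) = 5.400000
  x_1 = 2.700000 - 0.290000/5.400000 = 2.646296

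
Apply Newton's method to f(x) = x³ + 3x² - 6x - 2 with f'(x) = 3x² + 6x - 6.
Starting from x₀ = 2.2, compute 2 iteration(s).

f(x) = x³ + 3x² - 6x - 2
f'(x) = 3x² + 6x - 6
x₀ = 2.2

Newton-Raphson formula: x_{n+1} = x_n - f(x_n)/f'(x_n)

Iteration 1:
  f(2.200000) = 9.968000
  f'(2.200000) = 21.720000
  x_1 = 2.200000 - 9.968000/21.720000 = 1.741068
Iteration 2:
  f(1.741068) = 1.925278
  f'(1.741068) = 13.540364
  x_2 = 1.741068 - 1.925278/13.540364 = 1.598880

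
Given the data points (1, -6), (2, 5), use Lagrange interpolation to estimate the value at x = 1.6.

Lagrange interpolation formula:
P(x) = Σ yᵢ × Lᵢ(x)
where Lᵢ(x) = Π_{j≠i} (x - xⱼ)/(xᵢ - xⱼ)

L_0(1.6) = (1.6 - 2)/(1 - 2) = 0.400000
L_1(1.6) = (1.6 - 1)/(2 - 1) = 0.600000

P(1.6) = (-6)×L_0(1.6) + 5×L_1(1.6)
P(1.6) = 0.600000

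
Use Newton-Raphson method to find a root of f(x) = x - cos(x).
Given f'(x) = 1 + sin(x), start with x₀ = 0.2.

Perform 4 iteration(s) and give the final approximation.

f(x) = x - cos(x)
f'(x) = 1 + sin(x)
x₀ = 0.2

Newton-Raphson formula: x_{n+1} = x_n - f(x_n)/f'(x_n)

Iteration 1:
  f(0.200000) = -0.780067
  f'(0.200000) = 1.198669
  x_1 = 0.200000 - (-0.780067)/1.198669 = 0.850777
Iteration 2:
  f(0.850777) = 0.191378
  f'(0.850777) = 1.751793
  x_2 = 0.850777 - 0.191378/1.751793 = 0.741530
Iteration 3:
  f(0.741530) = 0.004094
  f'(0.741530) = 1.675417
  x_3 = 0.741530 - 0.004094/1.675417 = 0.739086
Iteration 4:
  f(0.739086) = 0.000002
  f'(0.739086) = 1.673613
  x_4 = 0.739086 - 0.000002/1.673613 = 0.739085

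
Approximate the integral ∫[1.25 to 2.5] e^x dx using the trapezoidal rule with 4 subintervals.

f(x) = e^x
a = 1.25, b = 2.5, n = 4
h = (b - a)/n = 0.312500

Trapezoidal rule: (h/2)[f(x₀) + 2f(x₁) + 2f(x₂) + ... + f(xₙ)]

x_0 = 1.2500, f(x_0) = 3.490343, coefficient = 1
x_1 = 1.5625, f(x_1) = 4.770733, coefficient = 2
x_2 = 1.8750, f(x_2) = 6.520819, coefficient = 2
x_3 = 2.1875, f(x_3) = 8.912903, coefficient = 2
x_4 = 2.5000, f(x_4) = 12.182494, coefficient = 1

I ≈ (0.312500/2) × 56.081747 = 8.762773
Exact value: 8.692151
Error: 0.070622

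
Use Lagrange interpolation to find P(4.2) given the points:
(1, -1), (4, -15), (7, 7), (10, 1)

Lagrange interpolation formula:
P(x) = Σ yᵢ × Lᵢ(x)
where Lᵢ(x) = Π_{j≠i} (x - xⱼ)/(xᵢ - xⱼ)

L_0(4.2) = (4.2 - 4)/(1 - 4) × (4.2 - 7)/(1 - 7) × (4.2 - 10)/(1 - 10) = -0.020049
L_1(4.2) = (4.2 - 1)/(4 - 1) × (4.2 - 7)/(4 - 7) × (4.2 - 10)/(4 - 10) = 0.962370
L_2(4.2) = (4.2 - 1)/(7 - 1) × (4.2 - 4)/(7 - 4) × (4.2 - 10)/(7 - 10) = 0.068741
L_3(4.2) = (4.2 - 1)/(10 - 1) × (4.2 - 4)/(10 - 4) × (4.2 - 7)/(10 - 7) = -0.011062

P(4.2) = (-1)×L_0(4.2) + (-15)×L_1(4.2) + 7×L_2(4.2) + 1×L_3(4.2)
P(4.2) = -13.945383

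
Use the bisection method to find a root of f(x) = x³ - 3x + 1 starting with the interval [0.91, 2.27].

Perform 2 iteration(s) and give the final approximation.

f(x) = x³ - 3x + 1
Initial interval: [0.91, 2.27]

Iteration 1:
  c_1 = (0.910000 + 2.270000)/2 = 1.590000
  f(c_1) = f(1.590000) = 0.249679
  f(a) × f(c) < 0, new interval: [0.910000, 1.590000]
Iteration 2:
  c_2 = (0.910000 + 1.590000)/2 = 1.250000
  f(c_2) = f(1.250000) = -0.796875
  f(a) × f(c) ≥ 0, new interval: [1.250000, 1.590000]

After 2 iteration(s), the approximation is c_2 = 1.250000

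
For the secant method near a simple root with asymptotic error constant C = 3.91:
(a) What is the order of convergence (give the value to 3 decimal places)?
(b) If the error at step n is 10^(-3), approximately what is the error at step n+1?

(a) Secant method has superlinear convergence with order φ = (1+√5)/2 ≈ 1.618.
    This means |e_{n+1}| ≈ C|e_n|^1.618.

(b) With |e_n| = 10^(-3) and C = 3.91:
    |e_{n+1}| ≈ 3.91 × (10^(-3))^1.618 = 3.91 × 10^(-4.85)

(a) ≈ 1.618 (golden ratio); (b) |e_{n+1}| ≈ 5.471e-05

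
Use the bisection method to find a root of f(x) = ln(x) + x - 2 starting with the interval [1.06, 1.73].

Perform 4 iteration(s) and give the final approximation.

f(x) = ln(x) + x - 2
Initial interval: [1.06, 1.73]

Iteration 1:
  c_1 = (1.060000 + 1.730000)/2 = 1.395000
  f(c_1) = f(1.395000) = -0.272106
  f(a) × f(c) ≥ 0, new interval: [1.395000, 1.730000]
Iteration 2:
  c_2 = (1.395000 + 1.730000)/2 = 1.562500
  f(c_2) = f(1.562500) = 0.008787
  f(a) × f(c) < 0, new interval: [1.395000, 1.562500]
Iteration 3:
  c_3 = (1.395000 + 1.562500)/2 = 1.478750
  f(c_3) = f(1.478750) = -0.130053
  f(a) × f(c) ≥ 0, new interval: [1.478750, 1.562500]
Iteration 4:
  c_4 = (1.478750 + 1.562500)/2 = 1.520625
  f(c_4) = f(1.520625) = -0.060254
  f(a) × f(c) ≥ 0, new interval: [1.520625, 1.562500]

After 4 iteration(s), the approximation is c_4 = 1.520625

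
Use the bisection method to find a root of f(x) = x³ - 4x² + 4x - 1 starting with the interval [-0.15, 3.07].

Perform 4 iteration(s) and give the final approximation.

f(x) = x³ - 4x² + 4x - 1
Initial interval: [-0.15, 3.07]

Iteration 1:
  c_1 = (-0.150000 + 3.070000)/2 = 1.460000
  f(c_1) = f(1.460000) = -0.574264
  f(a) × f(c) ≥ 0, new interval: [1.460000, 3.070000]
Iteration 2:
  c_2 = (1.460000 + 3.070000)/2 = 2.265000
  f(c_2) = f(2.265000) = -0.840940
  f(a) × f(c) ≥ 0, new interval: [2.265000, 3.070000]
Iteration 3:
  c_3 = (2.265000 + 3.070000)/2 = 2.667500
  f(c_3) = f(2.667500) = 0.188521
  f(a) × f(c) < 0, new interval: [2.265000, 2.667500]
Iteration 4:
  c_4 = (2.265000 + 2.667500)/2 = 2.466250
  f(c_4) = f(2.466250) = -0.463864
  f(a) × f(c) ≥ 0, new interval: [2.466250, 2.667500]

After 4 iteration(s), the approximation is c_4 = 2.466250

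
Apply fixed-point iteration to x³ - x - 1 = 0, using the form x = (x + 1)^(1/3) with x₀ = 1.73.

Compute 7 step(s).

Equation: x³ - x - 1 = 0
Fixed-point form: x = (x + 1)^(1/3)
x₀ = 1.73

x_1 = g(1.730000) = 1.397615
x_2 = g(1.397615) = 1.338422
x_3 = g(1.338422) = 1.327316
x_4 = g(1.327316) = 1.325211
x_5 = g(1.325211) = 1.324812
x_6 = g(1.324812) = 1.324736
x_7 = g(1.324736) = 1.324721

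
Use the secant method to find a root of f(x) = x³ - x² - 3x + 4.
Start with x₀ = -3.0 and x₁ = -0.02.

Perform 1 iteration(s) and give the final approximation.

f(x) = x³ - x² - 3x + 4
x₀ = -3.0, x₁ = -0.02

Secant formula: x_{n+1} = x_n - f(x_n)(x_n - x_{n-1})/(f(x_n) - f(x_{n-1}))

Iteration 1:
  f(-3.000000) = -23.000000
  f(-0.020000) = 4.059592
  x_2 = -0.020000 - 4.059592×(-0.020000 - (-3.000000))/(4.059592 - (-23.000000))
       = -0.467072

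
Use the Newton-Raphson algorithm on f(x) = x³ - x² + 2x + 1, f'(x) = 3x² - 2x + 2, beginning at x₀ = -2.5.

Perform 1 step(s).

f(x) = x³ - x² + 2x + 1
f'(x) = 3x² - 2x + 2
x₀ = -2.5

Newton-Raphson formula: x_{n+1} = x_n - f(x_n)/f'(x_n)

Iteration 1:
  f(-2.500000) = -25.875000
  f'(-2.500000) = 25.750000
  x_1 = -2.500000 - (-25.875000)/25.750000 = -1.495146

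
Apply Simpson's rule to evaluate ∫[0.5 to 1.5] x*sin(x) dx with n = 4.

f(x) = x*sin(x)
a = 0.5, b = 1.5, n = 4
h = (b - a)/n = 0.250000

Simpson's rule: (h/3)[f(x₀) + 4f(x₁) + 2f(x₂) + ... + f(xₙ)]

x_0 = 0.5000, f(x_0) = 0.239713, coefficient = 1
x_1 = 0.7500, f(x_1) = 0.511229, coefficient = 4
x_2 = 1.0000, f(x_2) = 0.841471, coefficient = 2
x_3 = 1.2500, f(x_3) = 1.186231, coefficient = 4
x_4 = 1.5000, f(x_4) = 1.496242, coefficient = 1

I ≈ (0.250000/3) × 10.208737 = 0.850728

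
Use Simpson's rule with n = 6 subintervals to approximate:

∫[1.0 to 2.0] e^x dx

f(x) = e^x
a = 1.0, b = 2.0, n = 6
h = (b - a)/n = 0.166667

Simpson's rule: (h/3)[f(x₀) + 4f(x₁) + 2f(x₂) + ... + f(xₙ)]

x_0 = 1.0000, f(x_0) = 2.718282, coefficient = 1
x_1 = 1.1667, f(x_1) = 3.211271, coefficient = 4
x_2 = 1.3333, f(x_2) = 3.793668, coefficient = 2
x_3 = 1.5000, f(x_3) = 4.481689, coefficient = 4
x_4 = 1.6667, f(x_4) = 5.294490, coefficient = 2
x_5 = 1.8333, f(x_5) = 6.254701, coefficient = 4
x_6 = 2.0000, f(x_6) = 7.389056, coefficient = 1

I ≈ (0.166667/3) × 84.074296 = 4.670794
Exact value: 4.670774
Error: 0.000020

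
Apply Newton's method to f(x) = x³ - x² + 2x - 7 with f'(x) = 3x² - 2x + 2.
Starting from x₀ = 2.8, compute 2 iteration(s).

f(x) = x³ - x² + 2x - 7
f'(x) = 3x² - 2x + 2
x₀ = 2.8

Newton-Raphson formula: x_{n+1} = x_n - f(x_n)/f'(x_n)

Iteration 1:
  f(2.800000) = 12.712000
  f'(2.800000) = 19.920000
  x_1 = 2.800000 - 12.712000/19.920000 = 2.161847
Iteration 2:
  f(2.161847) = 2.753686
  f'(2.161847) = 11.697058
  x_2 = 2.161847 - 2.753686/11.697058 = 1.926430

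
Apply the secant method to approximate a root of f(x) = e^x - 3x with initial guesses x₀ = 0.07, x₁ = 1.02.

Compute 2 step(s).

f(x) = e^x - 3x
x₀ = 0.07, x₁ = 1.02

Secant formula: x_{n+1} = x_n - f(x_n)(x_n - x_{n-1})/(f(x_n) - f(x_{n-1}))

Iteration 1:
  f(0.070000) = 0.862508
  f(1.020000) = -0.286805
  x_2 = 1.020000 - (-0.286805)×(1.020000 - 0.070000)/(-0.286805 - 0.862508)
       = 0.782932
Iteration 2:
  f(1.020000) = -0.286805
  f(0.782932) = -0.160919
  x_3 = 0.782932 - (-0.160919)×(0.782932 - 1.020000)/(-0.160919 - (-0.286805))
       = 0.479893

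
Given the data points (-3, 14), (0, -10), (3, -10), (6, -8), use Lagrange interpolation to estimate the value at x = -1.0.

Lagrange interpolation formula:
P(x) = Σ yᵢ × Lᵢ(x)
where Lᵢ(x) = Π_{j≠i} (x - xⱼ)/(xᵢ - xⱼ)

L_0(-1.0) = (-1.0 - 0)/(-3 - 0) × (-1.0 - 3)/(-3 - 3) × (-1.0 - 6)/(-3 - 6) = 0.172840
L_1(-1.0) = (-1.0 - (-3))/(0 - (-3)) × (-1.0 - 3)/(0 - 3) × (-1.0 - 6)/(0 - 6) = 1.037037
L_2(-1.0) = (-1.0 - (-3))/(3 - (-3)) × (-1.0 - 0)/(3 - 0) × (-1.0 - 6)/(3 - 6) = -0.259259
L_3(-1.0) = (-1.0 - (-3))/(6 - (-3)) × (-1.0 - 0)/(6 - 0) × (-1.0 - 3)/(6 - 3) = 0.049383

P(-1.0) = 14×L_0(-1.0) + (-10)×L_1(-1.0) + (-10)×L_2(-1.0) + (-8)×L_3(-1.0)
P(-1.0) = -5.753086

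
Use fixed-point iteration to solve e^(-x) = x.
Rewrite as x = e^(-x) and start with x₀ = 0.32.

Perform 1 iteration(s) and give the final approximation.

Equation: e^(-x) = x
Fixed-point form: x = e^(-x)
x₀ = 0.32

x_1 = g(0.320000) = 0.726149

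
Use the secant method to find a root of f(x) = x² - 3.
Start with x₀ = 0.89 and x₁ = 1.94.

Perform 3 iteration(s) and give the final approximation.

f(x) = x² - 3
x₀ = 0.89, x₁ = 1.94

Secant formula: x_{n+1} = x_n - f(x_n)(x_n - x_{n-1})/(f(x_n) - f(x_{n-1}))

Iteration 1:
  f(0.890000) = -2.207900
  f(1.940000) = 0.763600
  x_2 = 1.940000 - 0.763600×(1.940000 - 0.890000)/(0.763600 - (-2.207900))
       = 1.670177
Iteration 2:
  f(1.940000) = 0.763600
  f(1.670177) = -0.210510
  x_3 = 1.670177 - (-0.210510)×(1.670177 - 1.940000)/(-0.210510 - 0.763600)
       = 1.728487
Iteration 3:
  f(1.670177) = -0.210510
  f(1.728487) = -0.012333
  x_4 = 1.728487 - (-0.012333)×(1.728487 - 1.670177)/(-0.012333 - (-0.210510))
       = 1.732116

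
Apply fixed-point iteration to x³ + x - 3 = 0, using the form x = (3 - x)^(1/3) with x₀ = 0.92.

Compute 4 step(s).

Equation: x³ + x - 3 = 0
Fixed-point form: x = (3 - x)^(1/3)
x₀ = 0.92

x_1 = g(0.920000) = 1.276501
x_2 = g(1.276501) = 1.198957
x_3 = g(1.198957) = 1.216675
x_4 = g(1.216675) = 1.212672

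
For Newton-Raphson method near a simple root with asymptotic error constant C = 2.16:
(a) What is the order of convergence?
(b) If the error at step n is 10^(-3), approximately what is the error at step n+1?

(a) Newton-Raphson has quadratic (order 2) convergence near simple roots.
    This means |e_{n+1}| ≈ C|e_n|².

(b) With |e_n| = 10^(-3) and C = 2.16:
    |e_{n+1}| ≈ 2.16 × (10^(-3))² = 2.16 × 10^(-6)

(a) 2 (quadratic); (b) |e_{n+1}| ≈ 2.160e-06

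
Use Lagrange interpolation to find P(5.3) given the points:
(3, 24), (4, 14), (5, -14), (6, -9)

Lagrange interpolation formula:
P(x) = Σ yᵢ × Lᵢ(x)
where Lᵢ(x) = Π_{j≠i} (x - xⱼ)/(xᵢ - xⱼ)

L_0(5.3) = (5.3 - 4)/(3 - 4) × (5.3 - 5)/(3 - 5) × (5.3 - 6)/(3 - 6) = 0.045500
L_1(5.3) = (5.3 - 3)/(4 - 3) × (5.3 - 5)/(4 - 5) × (5.3 - 6)/(4 - 6) = -0.241500
L_2(5.3) = (5.3 - 3)/(5 - 3) × (5.3 - 4)/(5 - 4) × (5.3 - 6)/(5 - 6) = 1.046500
L_3(5.3) = (5.3 - 3)/(6 - 3) × (5.3 - 4)/(6 - 4) × (5.3 - 5)/(6 - 5) = 0.149500

P(5.3) = 24×L_0(5.3) + 14×L_1(5.3) + (-14)×L_2(5.3) + (-9)×L_3(5.3)
P(5.3) = -18.285500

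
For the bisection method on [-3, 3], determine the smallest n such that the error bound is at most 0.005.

We need (b-a)/2^n ≤ 0.005
(3 - (-3))/2^n ≤ 0.005
6/2^n ≤ 0.005
2^n ≥ 1200
n ≥ log₂(1200) = 10.23
n ≥ 11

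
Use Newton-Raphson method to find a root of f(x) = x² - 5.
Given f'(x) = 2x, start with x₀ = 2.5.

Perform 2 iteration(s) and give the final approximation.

f(x) = x² - 5
f'(x) = 2x
x₀ = 2.5

Newton-Raphson formula: x_{n+1} = x_n - f(x_n)/f'(x_n)

Iteration 1:
  f(2.500000) = 1.250000
  f'(2.500000) = 5.000000
  x_1 = 2.500000 - 1.250000/5.000000 = 2.250000
Iteration 2:
  f(2.250000) = 0.062500
  f'(2.250000) = 4.500000
  x_2 = 2.250000 - 0.062500/4.500000 = 2.236111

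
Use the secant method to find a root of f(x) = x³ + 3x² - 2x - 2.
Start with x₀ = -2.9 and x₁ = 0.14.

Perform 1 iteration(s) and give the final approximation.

f(x) = x³ + 3x² - 2x - 2
x₀ = -2.9, x₁ = 0.14

Secant formula: x_{n+1} = x_n - f(x_n)(x_n - x_{n-1})/(f(x_n) - f(x_{n-1}))

Iteration 1:
  f(-2.900000) = 4.641000
  f(0.140000) = -2.218456
  x_2 = 0.140000 - (-2.218456)×(0.140000 - (-2.900000))/(-2.218456 - 4.641000)
       = -0.843184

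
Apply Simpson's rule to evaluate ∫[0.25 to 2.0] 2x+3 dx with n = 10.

f(x) = 2x+3
a = 0.25, b = 2.0, n = 10
h = (b - a)/n = 0.175000

Simpson's rule: (h/3)[f(x₀) + 4f(x₁) + 2f(x₂) + ... + f(xₙ)]

x_0 = 0.2500, f(x_0) = 3.500000, coefficient = 1
x_1 = 0.4250, f(x_1) = 3.850000, coefficient = 4
x_2 = 0.6000, f(x_2) = 4.200000, coefficient = 2
x_3 = 0.7750, f(x_3) = 4.550000, coefficient = 4
x_4 = 0.9500, f(x_4) = 4.900000, coefficient = 2
x_5 = 1.1250, f(x_5) = 5.250000, coefficient = 4
x_6 = 1.3000, f(x_6) = 5.600000, coefficient = 2
x_7 = 1.4750, f(x_7) = 5.950000, coefficient = 4
x_8 = 1.6500, f(x_8) = 6.300000, coefficient = 2
x_9 = 1.8250, f(x_9) = 6.650000, coefficient = 4
x_10 = 2.0000, f(x_10) = 7.000000, coefficient = 1

I ≈ (0.175000/3) × 157.500000 = 9.187500
Exact value: 9.187500
Error: 0.000000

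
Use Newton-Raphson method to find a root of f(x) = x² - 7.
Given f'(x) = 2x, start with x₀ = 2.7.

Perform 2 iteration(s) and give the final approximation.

f(x) = x² - 7
f'(x) = 2x
x₀ = 2.7

Newton-Raphson formula: x_{n+1} = x_n - f(x_n)/f'(x_n)

Iteration 1:
  f(2.700000) = 0.290000
  f'(2.700000) = 5.400000
  x_1 = 2.700000 - 0.290000/5.400000 = 2.646296
Iteration 2:
  f(2.646296) = 0.002884
  f'(2.646296) = 5.292593
  x_2 = 2.646296 - 0.002884/5.292593 = 2.645751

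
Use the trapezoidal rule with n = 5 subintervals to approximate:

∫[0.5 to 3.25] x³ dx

f(x) = x³
a = 0.5, b = 3.25, n = 5
h = (b - a)/n = 0.550000

Trapezoidal rule: (h/2)[f(x₀) + 2f(x₁) + 2f(x₂) + ... + f(xₙ)]

x_0 = 0.5000, f(x_0) = 0.125000, coefficient = 1
x_1 = 1.0500, f(x_1) = 1.157625, coefficient = 2
x_2 = 1.6000, f(x_2) = 4.096000, coefficient = 2
x_3 = 2.1500, f(x_3) = 9.938375, coefficient = 2
x_4 = 2.7000, f(x_4) = 19.683000, coefficient = 2
x_5 = 3.2500, f(x_5) = 34.328125, coefficient = 1

I ≈ (0.550000/2) × 104.203125 = 28.655859
Exact value: 27.875977
Error: 0.779883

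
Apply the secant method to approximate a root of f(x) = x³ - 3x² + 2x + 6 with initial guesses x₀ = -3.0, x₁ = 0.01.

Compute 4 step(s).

f(x) = x³ - 3x² + 2x + 6
x₀ = -3.0, x₁ = 0.01

Secant formula: x_{n+1} = x_n - f(x_n)(x_n - x_{n-1})/(f(x_n) - f(x_{n-1}))

Iteration 1:
  f(-3.000000) = -54.000000
  f(0.010000) = 6.019701
  x_2 = 0.010000 - 6.019701×(0.010000 - (-3.000000))/(6.019701 - (-54.000000))
       = -0.291889
Iteration 2:
  f(0.010000) = 6.019701
  f(-0.291889) = 5.135755
  x_3 = -0.291889 - 5.135755×(-0.291889 - 0.010000)/(5.135755 - 6.019701)
       = -2.045875
Iteration 3:
  f(-0.291889) = 5.135755
  f(-2.045875) = -19.211789
  x_4 = -2.045875 - (-19.211789)×(-2.045875 - (-0.291889))/(-19.211789 - 5.135755)
       = -0.661867
Iteration 4:
  f(-2.045875) = -19.211789
  f(-0.661867) = 3.072122
  x_5 = -0.661867 - 3.072122×(-0.661867 - (-2.045875))/(3.072122 - (-19.211789))
       = -0.852670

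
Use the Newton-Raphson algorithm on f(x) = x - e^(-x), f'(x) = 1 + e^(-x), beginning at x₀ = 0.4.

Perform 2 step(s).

f(x) = x - e^(-x)
f'(x) = 1 + e^(-x)
x₀ = 0.4

Newton-Raphson formula: x_{n+1} = x_n - f(x_n)/f'(x_n)

Iteration 1:
  f(0.400000) = -0.270320
  f'(0.400000) = 1.670320
  x_1 = 0.400000 - (-0.270320)/1.670320 = 0.561837
Iteration 2:
  f(0.561837) = -0.008323
  f'(0.561837) = 1.570161
  x_2 = 0.561837 - (-0.008323)/1.570161 = 0.567138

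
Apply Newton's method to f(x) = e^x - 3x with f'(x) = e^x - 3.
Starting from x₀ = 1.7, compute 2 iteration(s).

f(x) = e^x - 3x
f'(x) = e^x - 3
x₀ = 1.7

Newton-Raphson formula: x_{n+1} = x_n - f(x_n)/f'(x_n)

Iteration 1:
  f(1.700000) = 0.373947
  f'(1.700000) = 2.473947
  x_1 = 1.700000 - 0.373947/2.473947 = 1.548846
Iteration 2:
  f(1.548846) = 0.059498
  f'(1.548846) = 1.706036
  x_2 = 1.548846 - 0.059498/1.706036 = 1.513971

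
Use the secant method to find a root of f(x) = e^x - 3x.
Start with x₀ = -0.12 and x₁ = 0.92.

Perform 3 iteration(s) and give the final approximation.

f(x) = e^x - 3x
x₀ = -0.12, x₁ = 0.92

Secant formula: x_{n+1} = x_n - f(x_n)(x_n - x_{n-1})/(f(x_n) - f(x_{n-1}))

Iteration 1:
  f(-0.120000) = 1.246920
  f(0.920000) = -0.250710
  x_2 = 0.920000 - (-0.250710)×(0.920000 - (-0.120000))/(-0.250710 - 1.246920)
       = 0.745900
Iteration 2:
  f(0.920000) = -0.250710
  f(0.745900) = -0.129362
  x_3 = 0.745900 - (-0.129362)×(0.745900 - 0.920000)/(-0.129362 - (-0.250710))
       = 0.560302
Iteration 3:
  f(0.745900) = -0.129362
  f(0.560302) = 0.070295
  x_4 = 0.560302 - 0.070295×(0.560302 - 0.745900)/(0.070295 - (-0.129362))
       = 0.625647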